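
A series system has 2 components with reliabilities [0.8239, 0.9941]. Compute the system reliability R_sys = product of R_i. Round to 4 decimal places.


Components: [0.8239, 0.9941]
After component 1 (R=0.8239): product = 0.8239
After component 2 (R=0.9941): product = 0.819
R_sys = 0.819

0.819


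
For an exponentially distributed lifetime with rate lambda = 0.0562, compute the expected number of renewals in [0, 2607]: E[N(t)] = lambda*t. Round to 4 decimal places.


lambda = 0.0562
t = 2607
E[N(t)] = lambda * t
E[N(t)] = 0.0562 * 2607
E[N(t)] = 146.5134

146.5134


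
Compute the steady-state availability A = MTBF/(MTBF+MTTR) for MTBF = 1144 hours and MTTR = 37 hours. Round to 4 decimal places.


MTBF = 1144
MTTR = 37
MTBF + MTTR = 1181
A = 1144 / 1181
A = 0.9687

0.9687


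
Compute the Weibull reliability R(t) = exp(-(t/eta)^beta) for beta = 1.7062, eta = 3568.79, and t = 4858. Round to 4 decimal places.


beta = 1.7062, eta = 3568.79, t = 4858
t/eta = 4858 / 3568.79 = 1.3612
(t/eta)^beta = 1.3612^1.7062 = 1.6925
R(t) = exp(-1.6925)
R(t) = 0.1841

0.1841


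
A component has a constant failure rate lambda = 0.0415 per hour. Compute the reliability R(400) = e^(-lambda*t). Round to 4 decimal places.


lambda = 0.0415
t = 400
lambda * t = 16.6
R(t) = e^(-16.6)
R(t) = 0.0

0.0


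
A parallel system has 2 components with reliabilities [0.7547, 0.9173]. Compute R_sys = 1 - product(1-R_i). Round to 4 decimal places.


Components: [0.7547, 0.9173]
(1 - 0.7547) = 0.2453, running product = 0.2453
(1 - 0.9173) = 0.0827, running product = 0.0203
Product of (1-R_i) = 0.0203
R_sys = 1 - 0.0203 = 0.9797

0.9797


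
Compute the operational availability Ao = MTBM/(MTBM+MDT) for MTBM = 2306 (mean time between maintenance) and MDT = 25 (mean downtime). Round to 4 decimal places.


MTBM = 2306
MDT = 25
MTBM + MDT = 2331
Ao = 2306 / 2331
Ao = 0.9893

0.9893


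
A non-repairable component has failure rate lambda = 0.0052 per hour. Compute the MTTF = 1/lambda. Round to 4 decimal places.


lambda = 0.0052
MTTF = 1 / 0.0052
MTTF = 192.3077

192.3077


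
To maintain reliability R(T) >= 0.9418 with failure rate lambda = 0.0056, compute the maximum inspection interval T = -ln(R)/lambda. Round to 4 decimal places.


R_target = 0.9418
lambda = 0.0056
-ln(0.9418) = 0.06
T = 0.06 / 0.0056
T = 10.7076

10.7076


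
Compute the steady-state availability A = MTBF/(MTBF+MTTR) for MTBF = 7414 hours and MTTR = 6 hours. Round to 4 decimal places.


MTBF = 7414
MTTR = 6
MTBF + MTTR = 7420
A = 7414 / 7420
A = 0.9992

0.9992


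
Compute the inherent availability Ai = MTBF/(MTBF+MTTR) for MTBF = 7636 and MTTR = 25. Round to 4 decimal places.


MTBF = 7636
MTTR = 25
MTBF + MTTR = 7661
Ai = 7636 / 7661
Ai = 0.9967

0.9967


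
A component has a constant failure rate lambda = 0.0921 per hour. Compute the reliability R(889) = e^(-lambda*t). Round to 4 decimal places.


lambda = 0.0921
t = 889
lambda * t = 81.8769
R(t) = e^(-81.8769)
R(t) = 0.0

0.0


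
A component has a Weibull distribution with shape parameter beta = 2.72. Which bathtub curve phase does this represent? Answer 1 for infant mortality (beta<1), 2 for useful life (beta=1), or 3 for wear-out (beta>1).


beta = 2.72
Compare beta to 1:
beta < 1 => infant mortality (phase 1)
beta = 1 => useful life (phase 2)
beta > 1 => wear-out (phase 3)
Since beta = 2.72, this is wear-out (increasing failure rate)
Phase = 3

3


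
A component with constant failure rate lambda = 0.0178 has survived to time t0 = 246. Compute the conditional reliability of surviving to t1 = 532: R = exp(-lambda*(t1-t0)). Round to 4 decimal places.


lambda = 0.0178
t0 = 246, t1 = 532
t1 - t0 = 286
lambda * (t1-t0) = 0.0178 * 286 = 5.0908
R = exp(-5.0908)
R = 0.0062

0.0062


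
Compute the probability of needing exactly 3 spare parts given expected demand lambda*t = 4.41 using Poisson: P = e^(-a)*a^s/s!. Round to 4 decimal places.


a = 4.41, s = 3
e^(-a) = e^(-4.41) = 0.0122
a^s = 4.41^3 = 85.7661
s! = 6
P = 0.0122 * 85.7661 / 6
P = 0.1738

0.1738


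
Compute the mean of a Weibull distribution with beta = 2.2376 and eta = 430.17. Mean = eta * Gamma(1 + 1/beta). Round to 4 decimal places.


beta = 2.2376, eta = 430.17
1/beta = 0.4469
1 + 1/beta = 1.4469
Gamma(1.4469) = 0.8857
Mean = 430.17 * 0.8857
Mean = 381.0001

381.0001


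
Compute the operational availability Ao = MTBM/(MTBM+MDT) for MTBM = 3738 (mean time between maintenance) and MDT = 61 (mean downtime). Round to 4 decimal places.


MTBM = 3738
MDT = 61
MTBM + MDT = 3799
Ao = 3738 / 3799
Ao = 0.9839

0.9839


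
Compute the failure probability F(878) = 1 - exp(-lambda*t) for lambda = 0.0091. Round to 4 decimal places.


lambda = 0.0091, t = 878
lambda * t = 7.9898
exp(-7.9898) = 0.0003
F(t) = 1 - 0.0003
F(t) = 0.9997

0.9997


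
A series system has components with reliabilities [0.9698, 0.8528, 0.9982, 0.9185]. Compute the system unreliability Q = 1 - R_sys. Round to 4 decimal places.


Components: [0.9698, 0.8528, 0.9982, 0.9185]
After component 1: product = 0.9698
After component 2: product = 0.827
After component 3: product = 0.8256
After component 4: product = 0.7583
R_sys = 0.7583
Q = 1 - 0.7583 = 0.2417

0.2417


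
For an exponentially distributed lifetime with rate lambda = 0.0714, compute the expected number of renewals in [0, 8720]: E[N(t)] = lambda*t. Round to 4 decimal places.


lambda = 0.0714
t = 8720
E[N(t)] = lambda * t
E[N(t)] = 0.0714 * 8720
E[N(t)] = 622.608

622.608


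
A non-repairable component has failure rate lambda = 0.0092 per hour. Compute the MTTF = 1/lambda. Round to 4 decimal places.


lambda = 0.0092
MTTF = 1 / 0.0092
MTTF = 108.6957

108.6957


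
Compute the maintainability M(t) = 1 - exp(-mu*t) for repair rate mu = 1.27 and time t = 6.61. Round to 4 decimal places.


mu = 1.27, t = 6.61
mu * t = 1.27 * 6.61 = 8.3947
exp(-8.3947) = 0.0002
M(t) = 1 - 0.0002
M(t) = 0.9998

0.9998


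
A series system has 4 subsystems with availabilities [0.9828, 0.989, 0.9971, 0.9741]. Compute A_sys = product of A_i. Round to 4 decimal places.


Subsystems: [0.9828, 0.989, 0.9971, 0.9741]
After subsystem 1 (A=0.9828): product = 0.9828
After subsystem 2 (A=0.989): product = 0.972
After subsystem 3 (A=0.9971): product = 0.9692
After subsystem 4 (A=0.9741): product = 0.9441
A_sys = 0.9441

0.9441


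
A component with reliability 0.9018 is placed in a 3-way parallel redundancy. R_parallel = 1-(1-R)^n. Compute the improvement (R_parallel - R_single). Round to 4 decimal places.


R_single = 0.9018, n = 3
1 - R_single = 0.0982
(1 - R_single)^n = 0.0982^3 = 0.0009
R_parallel = 1 - 0.0009 = 0.9991
Improvement = 0.9991 - 0.9018
Improvement = 0.0973

0.0973


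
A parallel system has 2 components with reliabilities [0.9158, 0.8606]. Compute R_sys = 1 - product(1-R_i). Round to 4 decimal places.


Components: [0.9158, 0.8606]
(1 - 0.9158) = 0.0842, running product = 0.0842
(1 - 0.8606) = 0.1394, running product = 0.0117
Product of (1-R_i) = 0.0117
R_sys = 1 - 0.0117 = 0.9883

0.9883


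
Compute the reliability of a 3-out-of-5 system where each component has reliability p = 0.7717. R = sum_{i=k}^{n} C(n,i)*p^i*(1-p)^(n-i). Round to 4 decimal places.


k = 3, n = 5, p = 0.7717
i=3: C(5,3)=10 * 0.7717^3 * 0.2283^2 = 0.2395
i=4: C(5,4)=5 * 0.7717^4 * 0.2283^1 = 0.4048
i=5: C(5,5)=1 * 0.7717^5 * 0.2283^0 = 0.2737
R = sum of terms = 0.918

0.918


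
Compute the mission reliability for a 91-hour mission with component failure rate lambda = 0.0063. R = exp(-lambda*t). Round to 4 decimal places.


lambda = 0.0063
mission_time = 91
lambda * t = 0.0063 * 91 = 0.5733
R = exp(-0.5733)
R = 0.5637

0.5637


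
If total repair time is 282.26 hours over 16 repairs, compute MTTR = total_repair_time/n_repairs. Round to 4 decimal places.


total_repair_time = 282.26
n_repairs = 16
MTTR = 282.26 / 16
MTTR = 17.6412

17.6412


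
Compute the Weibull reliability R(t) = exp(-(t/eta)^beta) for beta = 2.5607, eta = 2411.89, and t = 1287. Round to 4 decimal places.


beta = 2.5607, eta = 2411.89, t = 1287
t/eta = 1287 / 2411.89 = 0.5336
(t/eta)^beta = 0.5336^2.5607 = 0.2002
R(t) = exp(-0.2002)
R(t) = 0.8186

0.8186


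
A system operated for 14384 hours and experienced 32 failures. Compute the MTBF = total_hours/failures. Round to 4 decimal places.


total_hours = 14384
failures = 32
MTBF = 14384 / 32
MTBF = 449.5

449.5


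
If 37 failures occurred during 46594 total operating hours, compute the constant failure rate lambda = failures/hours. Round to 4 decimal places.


failures = 37
total_hours = 46594
lambda = 37 / 46594
lambda = 0.0008

0.0008


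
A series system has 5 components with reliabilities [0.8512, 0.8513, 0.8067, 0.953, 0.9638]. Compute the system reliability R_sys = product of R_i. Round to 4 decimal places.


Components: [0.8512, 0.8513, 0.8067, 0.953, 0.9638]
After component 1 (R=0.8512): product = 0.8512
After component 2 (R=0.8513): product = 0.7246
After component 3 (R=0.8067): product = 0.5846
After component 4 (R=0.953): product = 0.5571
After component 5 (R=0.9638): product = 0.5369
R_sys = 0.5369

0.5369


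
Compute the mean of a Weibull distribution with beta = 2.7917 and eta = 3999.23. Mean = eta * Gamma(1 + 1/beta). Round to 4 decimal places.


beta = 2.7917, eta = 3999.23
1/beta = 0.3582
1 + 1/beta = 1.3582
Gamma(1.3582) = 0.8904
Mean = 3999.23 * 0.8904
Mean = 3560.7185

3560.7185


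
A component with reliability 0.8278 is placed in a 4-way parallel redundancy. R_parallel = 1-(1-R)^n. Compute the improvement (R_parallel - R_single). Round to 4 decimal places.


R_single = 0.8278, n = 4
1 - R_single = 0.1722
(1 - R_single)^n = 0.1722^4 = 0.0009
R_parallel = 1 - 0.0009 = 0.9991
Improvement = 0.9991 - 0.8278
Improvement = 0.1713

0.1713


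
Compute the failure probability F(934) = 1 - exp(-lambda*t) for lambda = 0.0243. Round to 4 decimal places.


lambda = 0.0243, t = 934
lambda * t = 22.6962
exp(-22.6962) = 0.0
F(t) = 1 - 0.0
F(t) = 1.0

1.0


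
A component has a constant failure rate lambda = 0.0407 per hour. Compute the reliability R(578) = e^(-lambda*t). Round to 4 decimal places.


lambda = 0.0407
t = 578
lambda * t = 23.5246
R(t) = e^(-23.5246)
R(t) = 0.0

0.0


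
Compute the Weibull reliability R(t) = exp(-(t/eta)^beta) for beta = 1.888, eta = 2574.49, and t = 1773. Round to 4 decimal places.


beta = 1.888, eta = 2574.49, t = 1773
t/eta = 1773 / 2574.49 = 0.6887
(t/eta)^beta = 0.6887^1.888 = 0.4945
R(t) = exp(-0.4945)
R(t) = 0.6099

0.6099


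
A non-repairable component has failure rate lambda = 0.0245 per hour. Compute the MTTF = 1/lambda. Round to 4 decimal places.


lambda = 0.0245
MTTF = 1 / 0.0245
MTTF = 40.8163

40.8163


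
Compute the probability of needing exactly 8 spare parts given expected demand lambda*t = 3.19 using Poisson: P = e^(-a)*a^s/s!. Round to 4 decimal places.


a = 3.19, s = 8
e^(-a) = e^(-3.19) = 0.0412
a^s = 3.19^8 = 10723.2261
s! = 40320
P = 0.0412 * 10723.2261 / 40320
P = 0.0109

0.0109


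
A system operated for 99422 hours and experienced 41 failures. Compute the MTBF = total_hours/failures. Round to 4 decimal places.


total_hours = 99422
failures = 41
MTBF = 99422 / 41
MTBF = 2424.9268

2424.9268


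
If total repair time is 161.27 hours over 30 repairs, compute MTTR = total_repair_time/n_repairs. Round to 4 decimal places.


total_repair_time = 161.27
n_repairs = 30
MTTR = 161.27 / 30
MTTR = 5.3757

5.3757


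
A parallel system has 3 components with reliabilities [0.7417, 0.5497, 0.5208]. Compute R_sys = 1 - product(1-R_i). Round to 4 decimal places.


Components: [0.7417, 0.5497, 0.5208]
(1 - 0.7417) = 0.2583, running product = 0.2583
(1 - 0.5497) = 0.4503, running product = 0.1163
(1 - 0.5208) = 0.4792, running product = 0.0557
Product of (1-R_i) = 0.0557
R_sys = 1 - 0.0557 = 0.9443

0.9443


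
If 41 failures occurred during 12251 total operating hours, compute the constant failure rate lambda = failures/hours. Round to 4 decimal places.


failures = 41
total_hours = 12251
lambda = 41 / 12251
lambda = 0.0033

0.0033


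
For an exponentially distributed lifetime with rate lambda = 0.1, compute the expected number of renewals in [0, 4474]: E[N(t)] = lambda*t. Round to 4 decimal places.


lambda = 0.1
t = 4474
E[N(t)] = lambda * t
E[N(t)] = 0.1 * 4474
E[N(t)] = 447.4

447.4


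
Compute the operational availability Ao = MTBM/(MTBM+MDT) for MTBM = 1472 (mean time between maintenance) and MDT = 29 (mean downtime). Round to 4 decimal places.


MTBM = 1472
MDT = 29
MTBM + MDT = 1501
Ao = 1472 / 1501
Ao = 0.9807

0.9807


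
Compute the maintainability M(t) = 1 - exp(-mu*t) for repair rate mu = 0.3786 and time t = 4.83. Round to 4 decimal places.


mu = 0.3786, t = 4.83
mu * t = 0.3786 * 4.83 = 1.8286
exp(-1.8286) = 0.1606
M(t) = 1 - 0.1606
M(t) = 0.8394

0.8394


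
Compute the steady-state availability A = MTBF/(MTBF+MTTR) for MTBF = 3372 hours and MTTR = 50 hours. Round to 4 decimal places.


MTBF = 3372
MTTR = 50
MTBF + MTTR = 3422
A = 3372 / 3422
A = 0.9854

0.9854


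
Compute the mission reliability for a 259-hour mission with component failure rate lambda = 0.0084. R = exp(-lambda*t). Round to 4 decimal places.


lambda = 0.0084
mission_time = 259
lambda * t = 0.0084 * 259 = 2.1756
R = exp(-2.1756)
R = 0.1135

0.1135


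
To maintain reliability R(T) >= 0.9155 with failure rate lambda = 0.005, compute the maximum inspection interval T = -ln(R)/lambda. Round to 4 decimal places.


R_target = 0.9155
lambda = 0.005
-ln(0.9155) = 0.0883
T = 0.0883 / 0.005
T = 17.657

17.657


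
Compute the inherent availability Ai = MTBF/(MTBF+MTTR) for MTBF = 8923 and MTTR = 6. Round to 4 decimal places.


MTBF = 8923
MTTR = 6
MTBF + MTTR = 8929
Ai = 8923 / 8929
Ai = 0.9993

0.9993


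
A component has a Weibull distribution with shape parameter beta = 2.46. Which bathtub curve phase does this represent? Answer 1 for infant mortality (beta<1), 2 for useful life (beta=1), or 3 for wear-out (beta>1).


beta = 2.46
Compare beta to 1:
beta < 1 => infant mortality (phase 1)
beta = 1 => useful life (phase 2)
beta > 1 => wear-out (phase 3)
Since beta = 2.46, this is wear-out (increasing failure rate)
Phase = 3

3


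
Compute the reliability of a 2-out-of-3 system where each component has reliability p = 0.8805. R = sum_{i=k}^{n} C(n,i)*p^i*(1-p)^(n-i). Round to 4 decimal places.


k = 2, n = 3, p = 0.8805
i=2: C(3,2)=3 * 0.8805^2 * 0.1195^1 = 0.2779
i=3: C(3,3)=1 * 0.8805^3 * 0.1195^0 = 0.6826
R = sum of terms = 0.9606

0.9606


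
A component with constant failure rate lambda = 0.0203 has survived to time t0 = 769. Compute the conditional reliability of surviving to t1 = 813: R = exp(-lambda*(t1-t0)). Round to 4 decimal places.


lambda = 0.0203
t0 = 769, t1 = 813
t1 - t0 = 44
lambda * (t1-t0) = 0.0203 * 44 = 0.8932
R = exp(-0.8932)
R = 0.4093

0.4093


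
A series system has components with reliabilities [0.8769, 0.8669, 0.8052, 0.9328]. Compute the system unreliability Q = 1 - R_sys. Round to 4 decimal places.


Components: [0.8769, 0.8669, 0.8052, 0.9328]
After component 1: product = 0.8769
After component 2: product = 0.7602
After component 3: product = 0.6121
After component 4: product = 0.571
R_sys = 0.571
Q = 1 - 0.571 = 0.429

0.429


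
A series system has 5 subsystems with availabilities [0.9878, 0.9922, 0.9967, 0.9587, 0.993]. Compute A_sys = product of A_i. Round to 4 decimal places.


Subsystems: [0.9878, 0.9922, 0.9967, 0.9587, 0.993]
After subsystem 1 (A=0.9878): product = 0.9878
After subsystem 2 (A=0.9922): product = 0.9801
After subsystem 3 (A=0.9967): product = 0.9769
After subsystem 4 (A=0.9587): product = 0.9365
After subsystem 5 (A=0.993): product = 0.93
A_sys = 0.93

0.93


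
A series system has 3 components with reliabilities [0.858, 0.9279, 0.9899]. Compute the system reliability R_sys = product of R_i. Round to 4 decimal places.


Components: [0.858, 0.9279, 0.9899]
After component 1 (R=0.858): product = 0.858
After component 2 (R=0.9279): product = 0.7961
After component 3 (R=0.9899): product = 0.7881
R_sys = 0.7881

0.7881


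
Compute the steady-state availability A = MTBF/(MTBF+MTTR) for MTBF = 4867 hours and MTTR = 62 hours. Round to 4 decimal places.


MTBF = 4867
MTTR = 62
MTBF + MTTR = 4929
A = 4867 / 4929
A = 0.9874

0.9874


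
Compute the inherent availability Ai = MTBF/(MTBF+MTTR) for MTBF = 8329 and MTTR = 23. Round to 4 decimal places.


MTBF = 8329
MTTR = 23
MTBF + MTTR = 8352
Ai = 8329 / 8352
Ai = 0.9972

0.9972


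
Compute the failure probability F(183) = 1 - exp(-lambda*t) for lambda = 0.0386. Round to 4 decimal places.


lambda = 0.0386, t = 183
lambda * t = 7.0638
exp(-7.0638) = 0.0009
F(t) = 1 - 0.0009
F(t) = 0.9991

0.9991


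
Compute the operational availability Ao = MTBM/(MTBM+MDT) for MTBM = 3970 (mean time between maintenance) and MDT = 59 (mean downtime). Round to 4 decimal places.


MTBM = 3970
MDT = 59
MTBM + MDT = 4029
Ao = 3970 / 4029
Ao = 0.9854

0.9854


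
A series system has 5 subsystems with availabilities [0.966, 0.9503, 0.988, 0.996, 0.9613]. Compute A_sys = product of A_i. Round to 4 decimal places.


Subsystems: [0.966, 0.9503, 0.988, 0.996, 0.9613]
After subsystem 1 (A=0.966): product = 0.966
After subsystem 2 (A=0.9503): product = 0.918
After subsystem 3 (A=0.988): product = 0.907
After subsystem 4 (A=0.996): product = 0.9033
After subsystem 5 (A=0.9613): product = 0.8684
A_sys = 0.8684

0.8684


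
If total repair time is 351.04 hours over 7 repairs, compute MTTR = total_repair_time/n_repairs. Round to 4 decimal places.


total_repair_time = 351.04
n_repairs = 7
MTTR = 351.04 / 7
MTTR = 50.1486

50.1486


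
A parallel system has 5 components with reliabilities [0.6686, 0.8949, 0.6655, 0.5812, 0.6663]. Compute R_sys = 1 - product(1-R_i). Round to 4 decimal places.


Components: [0.6686, 0.8949, 0.6655, 0.5812, 0.6663]
(1 - 0.6686) = 0.3314, running product = 0.3314
(1 - 0.8949) = 0.1051, running product = 0.0348
(1 - 0.6655) = 0.3345, running product = 0.0117
(1 - 0.5812) = 0.4188, running product = 0.0049
(1 - 0.6663) = 0.3337, running product = 0.0016
Product of (1-R_i) = 0.0016
R_sys = 1 - 0.0016 = 0.9984

0.9984


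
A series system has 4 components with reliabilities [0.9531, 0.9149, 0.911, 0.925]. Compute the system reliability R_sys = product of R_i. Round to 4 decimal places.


Components: [0.9531, 0.9149, 0.911, 0.925]
After component 1 (R=0.9531): product = 0.9531
After component 2 (R=0.9149): product = 0.872
After component 3 (R=0.911): product = 0.7944
After component 4 (R=0.925): product = 0.7348
R_sys = 0.7348

0.7348


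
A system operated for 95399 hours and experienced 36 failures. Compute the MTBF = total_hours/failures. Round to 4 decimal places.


total_hours = 95399
failures = 36
MTBF = 95399 / 36
MTBF = 2649.9722

2649.9722


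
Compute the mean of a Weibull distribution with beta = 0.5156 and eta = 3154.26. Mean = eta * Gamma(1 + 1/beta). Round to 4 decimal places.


beta = 0.5156, eta = 3154.26
1/beta = 1.9395
1 + 1/beta = 2.9395
Gamma(2.9395) = 1.8928
Mean = 3154.26 * 1.8928
Mean = 5970.2594

5970.2594


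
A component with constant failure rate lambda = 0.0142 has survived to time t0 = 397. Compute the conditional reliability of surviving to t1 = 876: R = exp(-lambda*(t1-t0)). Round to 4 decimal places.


lambda = 0.0142
t0 = 397, t1 = 876
t1 - t0 = 479
lambda * (t1-t0) = 0.0142 * 479 = 6.8018
R = exp(-6.8018)
R = 0.0011

0.0011


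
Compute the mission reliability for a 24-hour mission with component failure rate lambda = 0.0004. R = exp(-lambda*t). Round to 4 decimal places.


lambda = 0.0004
mission_time = 24
lambda * t = 0.0004 * 24 = 0.0096
R = exp(-0.0096)
R = 0.9904

0.9904


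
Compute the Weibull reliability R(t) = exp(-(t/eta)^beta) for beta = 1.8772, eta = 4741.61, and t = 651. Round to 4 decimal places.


beta = 1.8772, eta = 4741.61, t = 651
t/eta = 651 / 4741.61 = 0.1373
(t/eta)^beta = 0.1373^1.8772 = 0.0241
R(t) = exp(-0.0241)
R(t) = 0.9762

0.9762


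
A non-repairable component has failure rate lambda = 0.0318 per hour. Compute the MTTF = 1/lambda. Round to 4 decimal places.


lambda = 0.0318
MTTF = 1 / 0.0318
MTTF = 31.4465

31.4465


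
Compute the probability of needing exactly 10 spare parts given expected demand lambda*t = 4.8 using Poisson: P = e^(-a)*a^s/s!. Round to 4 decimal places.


a = 4.8, s = 10
e^(-a) = e^(-4.8) = 0.0082
a^s = 4.8^10 = 6492506.2109
s! = 3628800
P = 0.0082 * 6492506.2109 / 3628800
P = 0.0147

0.0147


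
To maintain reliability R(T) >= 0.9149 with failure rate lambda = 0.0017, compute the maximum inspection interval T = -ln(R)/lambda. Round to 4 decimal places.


R_target = 0.9149
lambda = 0.0017
-ln(0.9149) = 0.0889
T = 0.0889 / 0.0017
T = 52.3179

52.3179


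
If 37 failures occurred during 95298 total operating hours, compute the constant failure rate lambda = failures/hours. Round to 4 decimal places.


failures = 37
total_hours = 95298
lambda = 37 / 95298
lambda = 0.0004

0.0004


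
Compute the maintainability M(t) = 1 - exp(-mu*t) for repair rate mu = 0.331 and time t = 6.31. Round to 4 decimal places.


mu = 0.331, t = 6.31
mu * t = 0.331 * 6.31 = 2.0886
exp(-2.0886) = 0.1239
M(t) = 1 - 0.1239
M(t) = 0.8761

0.8761


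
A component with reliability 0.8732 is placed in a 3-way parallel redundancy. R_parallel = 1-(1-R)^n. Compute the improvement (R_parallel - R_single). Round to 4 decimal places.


R_single = 0.8732, n = 3
1 - R_single = 0.1268
(1 - R_single)^n = 0.1268^3 = 0.002
R_parallel = 1 - 0.002 = 0.998
Improvement = 0.998 - 0.8732
Improvement = 0.1248

0.1248


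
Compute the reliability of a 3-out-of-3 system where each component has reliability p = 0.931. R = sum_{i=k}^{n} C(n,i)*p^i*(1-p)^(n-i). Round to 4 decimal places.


k = 3, n = 3, p = 0.931
i=3: C(3,3)=1 * 0.931^3 * 0.069^0 = 0.807
R = sum of terms = 0.807

0.807


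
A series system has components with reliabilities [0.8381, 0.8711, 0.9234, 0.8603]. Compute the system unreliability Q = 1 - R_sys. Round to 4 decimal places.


Components: [0.8381, 0.8711, 0.9234, 0.8603]
After component 1: product = 0.8381
After component 2: product = 0.7301
After component 3: product = 0.6741
After component 4: product = 0.58
R_sys = 0.58
Q = 1 - 0.58 = 0.42

0.42


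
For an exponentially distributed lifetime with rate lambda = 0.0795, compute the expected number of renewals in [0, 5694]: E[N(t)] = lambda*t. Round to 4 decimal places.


lambda = 0.0795
t = 5694
E[N(t)] = lambda * t
E[N(t)] = 0.0795 * 5694
E[N(t)] = 452.673

452.673


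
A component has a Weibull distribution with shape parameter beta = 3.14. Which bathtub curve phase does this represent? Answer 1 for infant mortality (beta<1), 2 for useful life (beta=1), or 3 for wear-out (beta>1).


beta = 3.14
Compare beta to 1:
beta < 1 => infant mortality (phase 1)
beta = 1 => useful life (phase 2)
beta > 1 => wear-out (phase 3)
Since beta = 3.14, this is wear-out (increasing failure rate)
Phase = 3

3


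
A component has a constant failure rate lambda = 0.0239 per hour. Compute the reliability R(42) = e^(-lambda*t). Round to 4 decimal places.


lambda = 0.0239
t = 42
lambda * t = 1.0038
R(t) = e^(-1.0038)
R(t) = 0.3665

0.3665


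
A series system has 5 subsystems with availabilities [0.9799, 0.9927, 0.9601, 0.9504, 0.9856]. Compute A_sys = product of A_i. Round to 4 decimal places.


Subsystems: [0.9799, 0.9927, 0.9601, 0.9504, 0.9856]
After subsystem 1 (A=0.9799): product = 0.9799
After subsystem 2 (A=0.9927): product = 0.9727
After subsystem 3 (A=0.9601): product = 0.9339
After subsystem 4 (A=0.9504): product = 0.8876
After subsystem 5 (A=0.9856): product = 0.8748
A_sys = 0.8748

0.8748


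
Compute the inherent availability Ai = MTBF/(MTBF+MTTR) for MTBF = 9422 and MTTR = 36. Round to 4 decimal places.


MTBF = 9422
MTTR = 36
MTBF + MTTR = 9458
Ai = 9422 / 9458
Ai = 0.9962

0.9962


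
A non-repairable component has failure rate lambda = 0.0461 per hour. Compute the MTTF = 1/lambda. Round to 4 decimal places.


lambda = 0.0461
MTTF = 1 / 0.0461
MTTF = 21.692

21.692


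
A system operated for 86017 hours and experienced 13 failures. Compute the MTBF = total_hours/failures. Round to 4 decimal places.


total_hours = 86017
failures = 13
MTBF = 86017 / 13
MTBF = 6616.6923

6616.6923


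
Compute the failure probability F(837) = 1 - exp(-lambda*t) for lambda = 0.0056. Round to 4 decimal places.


lambda = 0.0056, t = 837
lambda * t = 4.6872
exp(-4.6872) = 0.0092
F(t) = 1 - 0.0092
F(t) = 0.9908

0.9908


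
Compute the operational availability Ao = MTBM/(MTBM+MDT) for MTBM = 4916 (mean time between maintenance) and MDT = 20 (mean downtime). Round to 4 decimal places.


MTBM = 4916
MDT = 20
MTBM + MDT = 4936
Ao = 4916 / 4936
Ao = 0.9959

0.9959


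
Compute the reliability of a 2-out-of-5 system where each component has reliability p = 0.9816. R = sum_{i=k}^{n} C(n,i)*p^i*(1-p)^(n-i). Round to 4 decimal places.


k = 2, n = 5, p = 0.9816
i=2: C(5,2)=10 * 0.9816^2 * 0.0184^3 = 0.0001
i=3: C(5,3)=10 * 0.9816^3 * 0.0184^2 = 0.0032
i=4: C(5,4)=5 * 0.9816^4 * 0.0184^1 = 0.0854
i=5: C(5,5)=1 * 0.9816^5 * 0.0184^0 = 0.9113
R = sum of terms = 1.0

1.0


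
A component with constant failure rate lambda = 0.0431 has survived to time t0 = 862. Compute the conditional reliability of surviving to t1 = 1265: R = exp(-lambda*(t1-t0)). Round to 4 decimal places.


lambda = 0.0431
t0 = 862, t1 = 1265
t1 - t0 = 403
lambda * (t1-t0) = 0.0431 * 403 = 17.3693
R = exp(-17.3693)
R = 0.0

0.0


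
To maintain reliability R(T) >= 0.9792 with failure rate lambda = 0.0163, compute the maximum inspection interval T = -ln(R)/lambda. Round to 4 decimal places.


R_target = 0.9792
lambda = 0.0163
-ln(0.9792) = 0.021
T = 0.021 / 0.0163
T = 1.2895

1.2895


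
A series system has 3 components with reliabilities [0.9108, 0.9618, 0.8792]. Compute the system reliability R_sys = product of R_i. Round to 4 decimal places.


Components: [0.9108, 0.9618, 0.8792]
After component 1 (R=0.9108): product = 0.9108
After component 2 (R=0.9618): product = 0.876
After component 3 (R=0.8792): product = 0.7702
R_sys = 0.7702

0.7702


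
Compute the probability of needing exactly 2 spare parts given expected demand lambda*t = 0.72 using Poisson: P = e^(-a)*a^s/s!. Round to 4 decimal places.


a = 0.72, s = 2
e^(-a) = e^(-0.72) = 0.4868
a^s = 0.72^2 = 0.5184
s! = 2
P = 0.4868 * 0.5184 / 2
P = 0.1262

0.1262


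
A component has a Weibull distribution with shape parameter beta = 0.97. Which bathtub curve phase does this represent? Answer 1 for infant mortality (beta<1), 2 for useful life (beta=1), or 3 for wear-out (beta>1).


beta = 0.97
Compare beta to 1:
beta < 1 => infant mortality (phase 1)
beta = 1 => useful life (phase 2)
beta > 1 => wear-out (phase 3)
Since beta = 0.97, this is infant mortality (decreasing failure rate)
Phase = 1

1


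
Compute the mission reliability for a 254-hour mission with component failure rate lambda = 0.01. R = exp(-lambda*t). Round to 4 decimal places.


lambda = 0.01
mission_time = 254
lambda * t = 0.01 * 254 = 2.54
R = exp(-2.54)
R = 0.0789

0.0789


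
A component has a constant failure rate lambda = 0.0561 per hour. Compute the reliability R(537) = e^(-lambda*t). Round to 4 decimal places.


lambda = 0.0561
t = 537
lambda * t = 30.1257
R(t) = e^(-30.1257)
R(t) = 0.0

0.0


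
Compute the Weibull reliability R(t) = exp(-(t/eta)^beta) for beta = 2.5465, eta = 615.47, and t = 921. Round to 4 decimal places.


beta = 2.5465, eta = 615.47, t = 921
t/eta = 921 / 615.47 = 1.4964
(t/eta)^beta = 1.4964^2.5465 = 2.7911
R(t) = exp(-2.7911)
R(t) = 0.0614

0.0614


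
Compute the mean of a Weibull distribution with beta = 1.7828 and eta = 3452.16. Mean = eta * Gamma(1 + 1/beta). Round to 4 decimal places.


beta = 1.7828, eta = 3452.16
1/beta = 0.5609
1 + 1/beta = 1.5609
Gamma(1.5609) = 0.8897
Mean = 3452.16 * 0.8897
Mean = 3071.4342

3071.4342


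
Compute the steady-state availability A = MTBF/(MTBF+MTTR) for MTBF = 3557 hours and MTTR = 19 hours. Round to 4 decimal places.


MTBF = 3557
MTTR = 19
MTBF + MTTR = 3576
A = 3557 / 3576
A = 0.9947

0.9947


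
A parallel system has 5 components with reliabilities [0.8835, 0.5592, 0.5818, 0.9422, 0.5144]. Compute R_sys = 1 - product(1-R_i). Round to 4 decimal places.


Components: [0.8835, 0.5592, 0.5818, 0.9422, 0.5144]
(1 - 0.8835) = 0.1165, running product = 0.1165
(1 - 0.5592) = 0.4408, running product = 0.0514
(1 - 0.5818) = 0.4182, running product = 0.0215
(1 - 0.9422) = 0.0578, running product = 0.0012
(1 - 0.5144) = 0.4856, running product = 0.0006
Product of (1-R_i) = 0.0006
R_sys = 1 - 0.0006 = 0.9994

0.9994


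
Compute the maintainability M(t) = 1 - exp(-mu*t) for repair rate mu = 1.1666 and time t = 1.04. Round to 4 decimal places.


mu = 1.1666, t = 1.04
mu * t = 1.1666 * 1.04 = 1.2133
exp(-1.2133) = 0.2972
M(t) = 1 - 0.2972
M(t) = 0.7028

0.7028


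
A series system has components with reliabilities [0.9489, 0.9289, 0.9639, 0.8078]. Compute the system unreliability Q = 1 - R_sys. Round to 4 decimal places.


Components: [0.9489, 0.9289, 0.9639, 0.8078]
After component 1: product = 0.9489
After component 2: product = 0.8814
After component 3: product = 0.8496
After component 4: product = 0.6863
R_sys = 0.6863
Q = 1 - 0.6863 = 0.3137

0.3137


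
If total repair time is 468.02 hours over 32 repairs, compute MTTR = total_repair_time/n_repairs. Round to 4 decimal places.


total_repair_time = 468.02
n_repairs = 32
MTTR = 468.02 / 32
MTTR = 14.6256

14.6256


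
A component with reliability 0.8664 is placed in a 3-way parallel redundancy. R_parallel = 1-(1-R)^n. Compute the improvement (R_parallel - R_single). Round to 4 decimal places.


R_single = 0.8664, n = 3
1 - R_single = 0.1336
(1 - R_single)^n = 0.1336^3 = 0.0024
R_parallel = 1 - 0.0024 = 0.9976
Improvement = 0.9976 - 0.8664
Improvement = 0.1312

0.1312


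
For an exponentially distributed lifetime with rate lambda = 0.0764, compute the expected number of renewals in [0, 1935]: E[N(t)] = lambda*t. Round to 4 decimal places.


lambda = 0.0764
t = 1935
E[N(t)] = lambda * t
E[N(t)] = 0.0764 * 1935
E[N(t)] = 147.834

147.834


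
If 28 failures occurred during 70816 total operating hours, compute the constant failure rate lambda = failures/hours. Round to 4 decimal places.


failures = 28
total_hours = 70816
lambda = 28 / 70816
lambda = 0.0004

0.0004


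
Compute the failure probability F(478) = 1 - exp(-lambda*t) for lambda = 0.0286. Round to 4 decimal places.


lambda = 0.0286, t = 478
lambda * t = 13.6708
exp(-13.6708) = 0.0
F(t) = 1 - 0.0
F(t) = 1.0

1.0


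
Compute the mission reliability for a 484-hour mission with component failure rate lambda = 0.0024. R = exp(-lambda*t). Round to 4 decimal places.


lambda = 0.0024
mission_time = 484
lambda * t = 0.0024 * 484 = 1.1616
R = exp(-1.1616)
R = 0.313

0.313


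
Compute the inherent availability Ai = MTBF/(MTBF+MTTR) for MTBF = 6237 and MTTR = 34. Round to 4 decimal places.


MTBF = 6237
MTTR = 34
MTBF + MTTR = 6271
Ai = 6237 / 6271
Ai = 0.9946

0.9946


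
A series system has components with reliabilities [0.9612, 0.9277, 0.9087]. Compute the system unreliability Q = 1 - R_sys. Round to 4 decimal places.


Components: [0.9612, 0.9277, 0.9087]
After component 1: product = 0.9612
After component 2: product = 0.8917
After component 3: product = 0.8103
R_sys = 0.8103
Q = 1 - 0.8103 = 0.1897

0.1897


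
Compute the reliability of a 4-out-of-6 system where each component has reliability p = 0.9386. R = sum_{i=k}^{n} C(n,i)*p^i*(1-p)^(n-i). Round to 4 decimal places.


k = 4, n = 6, p = 0.9386
i=4: C(6,4)=15 * 0.9386^4 * 0.0614^2 = 0.0439
i=5: C(6,5)=6 * 0.9386^5 * 0.0614^1 = 0.2684
i=6: C(6,6)=1 * 0.9386^6 * 0.0614^0 = 0.6837
R = sum of terms = 0.996

0.996


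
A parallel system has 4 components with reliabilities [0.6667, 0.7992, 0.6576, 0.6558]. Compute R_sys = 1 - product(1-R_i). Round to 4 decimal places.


Components: [0.6667, 0.7992, 0.6576, 0.6558]
(1 - 0.6667) = 0.3333, running product = 0.3333
(1 - 0.7992) = 0.2008, running product = 0.0669
(1 - 0.6576) = 0.3424, running product = 0.0229
(1 - 0.6558) = 0.3442, running product = 0.0079
Product of (1-R_i) = 0.0079
R_sys = 1 - 0.0079 = 0.9921

0.9921


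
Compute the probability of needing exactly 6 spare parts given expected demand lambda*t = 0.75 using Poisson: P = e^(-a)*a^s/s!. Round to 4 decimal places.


a = 0.75, s = 6
e^(-a) = e^(-0.75) = 0.4724
a^s = 0.75^6 = 0.178
s! = 720
P = 0.4724 * 0.178 / 720
P = 0.0001

0.0001


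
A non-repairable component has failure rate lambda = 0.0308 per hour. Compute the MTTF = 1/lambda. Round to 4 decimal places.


lambda = 0.0308
MTTF = 1 / 0.0308
MTTF = 32.4675

32.4675


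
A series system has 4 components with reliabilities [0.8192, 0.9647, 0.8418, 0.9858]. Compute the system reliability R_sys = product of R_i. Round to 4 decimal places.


Components: [0.8192, 0.9647, 0.8418, 0.9858]
After component 1 (R=0.8192): product = 0.8192
After component 2 (R=0.9647): product = 0.7903
After component 3 (R=0.8418): product = 0.6653
After component 4 (R=0.9858): product = 0.6558
R_sys = 0.6558

0.6558


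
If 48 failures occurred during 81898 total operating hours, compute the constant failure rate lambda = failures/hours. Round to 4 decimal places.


failures = 48
total_hours = 81898
lambda = 48 / 81898
lambda = 0.0006

0.0006


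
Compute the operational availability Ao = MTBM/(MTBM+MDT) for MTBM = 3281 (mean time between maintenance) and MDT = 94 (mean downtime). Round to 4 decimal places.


MTBM = 3281
MDT = 94
MTBM + MDT = 3375
Ao = 3281 / 3375
Ao = 0.9721

0.9721


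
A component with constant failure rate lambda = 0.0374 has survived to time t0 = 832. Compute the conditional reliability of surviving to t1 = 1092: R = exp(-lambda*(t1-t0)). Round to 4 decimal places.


lambda = 0.0374
t0 = 832, t1 = 1092
t1 - t0 = 260
lambda * (t1-t0) = 0.0374 * 260 = 9.724
R = exp(-9.724)
R = 0.0001

0.0001


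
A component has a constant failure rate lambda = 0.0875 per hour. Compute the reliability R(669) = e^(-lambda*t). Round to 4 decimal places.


lambda = 0.0875
t = 669
lambda * t = 58.5375
R(t) = e^(-58.5375)
R(t) = 0.0

0.0


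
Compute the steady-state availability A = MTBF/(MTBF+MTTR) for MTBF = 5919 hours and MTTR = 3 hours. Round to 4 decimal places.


MTBF = 5919
MTTR = 3
MTBF + MTTR = 5922
A = 5919 / 5922
A = 0.9995

0.9995


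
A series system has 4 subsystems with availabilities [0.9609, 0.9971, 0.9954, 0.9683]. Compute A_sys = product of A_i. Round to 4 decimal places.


Subsystems: [0.9609, 0.9971, 0.9954, 0.9683]
After subsystem 1 (A=0.9609): product = 0.9609
After subsystem 2 (A=0.9971): product = 0.9581
After subsystem 3 (A=0.9954): product = 0.9537
After subsystem 4 (A=0.9683): product = 0.9235
A_sys = 0.9235

0.9235


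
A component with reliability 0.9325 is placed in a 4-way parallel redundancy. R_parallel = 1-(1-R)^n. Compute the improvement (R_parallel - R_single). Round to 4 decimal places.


R_single = 0.9325, n = 4
1 - R_single = 0.0675
(1 - R_single)^n = 0.0675^4 = 0.0
R_parallel = 1 - 0.0 = 1.0
Improvement = 1.0 - 0.9325
Improvement = 0.0675

0.0675


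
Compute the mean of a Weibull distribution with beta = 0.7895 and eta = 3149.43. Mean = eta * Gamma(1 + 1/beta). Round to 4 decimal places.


beta = 0.7895, eta = 3149.43
1/beta = 1.2666
1 + 1/beta = 2.2666
Gamma(2.2666) = 1.1439
Mean = 3149.43 * 1.1439
Mean = 3602.7169

3602.7169


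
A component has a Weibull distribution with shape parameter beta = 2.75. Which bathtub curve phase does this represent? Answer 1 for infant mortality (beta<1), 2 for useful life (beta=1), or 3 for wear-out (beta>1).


beta = 2.75
Compare beta to 1:
beta < 1 => infant mortality (phase 1)
beta = 1 => useful life (phase 2)
beta > 1 => wear-out (phase 3)
Since beta = 2.75, this is wear-out (increasing failure rate)
Phase = 3

3


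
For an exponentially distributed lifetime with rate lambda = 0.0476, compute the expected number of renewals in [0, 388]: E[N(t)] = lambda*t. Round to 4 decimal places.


lambda = 0.0476
t = 388
E[N(t)] = lambda * t
E[N(t)] = 0.0476 * 388
E[N(t)] = 18.4688

18.4688


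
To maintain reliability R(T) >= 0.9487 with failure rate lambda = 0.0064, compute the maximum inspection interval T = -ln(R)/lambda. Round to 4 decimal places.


R_target = 0.9487
lambda = 0.0064
-ln(0.9487) = 0.0527
T = 0.0527 / 0.0064
T = 8.2285

8.2285


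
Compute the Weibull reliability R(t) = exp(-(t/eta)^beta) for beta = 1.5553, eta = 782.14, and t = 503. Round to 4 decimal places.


beta = 1.5553, eta = 782.14, t = 503
t/eta = 503 / 782.14 = 0.6431
(t/eta)^beta = 0.6431^1.5553 = 0.5033
R(t) = exp(-0.5033)
R(t) = 0.6045

0.6045


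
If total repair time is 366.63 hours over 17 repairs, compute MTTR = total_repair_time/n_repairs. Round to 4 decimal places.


total_repair_time = 366.63
n_repairs = 17
MTTR = 366.63 / 17
MTTR = 21.5665

21.5665


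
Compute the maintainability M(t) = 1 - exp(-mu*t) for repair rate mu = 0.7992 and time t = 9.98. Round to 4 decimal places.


mu = 0.7992, t = 9.98
mu * t = 0.7992 * 9.98 = 7.976
exp(-7.976) = 0.0003
M(t) = 1 - 0.0003
M(t) = 0.9997

0.9997


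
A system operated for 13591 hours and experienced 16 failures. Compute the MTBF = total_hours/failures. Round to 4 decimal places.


total_hours = 13591
failures = 16
MTBF = 13591 / 16
MTBF = 849.4375

849.4375


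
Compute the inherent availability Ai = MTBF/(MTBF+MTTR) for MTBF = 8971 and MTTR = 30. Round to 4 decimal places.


MTBF = 8971
MTTR = 30
MTBF + MTTR = 9001
Ai = 8971 / 9001
Ai = 0.9967

0.9967


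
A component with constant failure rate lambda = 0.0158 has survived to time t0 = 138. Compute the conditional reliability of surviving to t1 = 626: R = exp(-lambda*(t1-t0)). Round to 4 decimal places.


lambda = 0.0158
t0 = 138, t1 = 626
t1 - t0 = 488
lambda * (t1-t0) = 0.0158 * 488 = 7.7104
R = exp(-7.7104)
R = 0.0004

0.0004


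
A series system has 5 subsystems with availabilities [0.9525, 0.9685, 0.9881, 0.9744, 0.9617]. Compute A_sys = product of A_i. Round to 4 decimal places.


Subsystems: [0.9525, 0.9685, 0.9881, 0.9744, 0.9617]
After subsystem 1 (A=0.9525): product = 0.9525
After subsystem 2 (A=0.9685): product = 0.9225
After subsystem 3 (A=0.9881): product = 0.9115
After subsystem 4 (A=0.9744): product = 0.8882
After subsystem 5 (A=0.9617): product = 0.8542
A_sys = 0.8542

0.8542


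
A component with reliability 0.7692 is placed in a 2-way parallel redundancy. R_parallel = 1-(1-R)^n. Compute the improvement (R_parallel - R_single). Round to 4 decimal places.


R_single = 0.7692, n = 2
1 - R_single = 0.2308
(1 - R_single)^n = 0.2308^2 = 0.0533
R_parallel = 1 - 0.0533 = 0.9467
Improvement = 0.9467 - 0.7692
Improvement = 0.1775

0.1775


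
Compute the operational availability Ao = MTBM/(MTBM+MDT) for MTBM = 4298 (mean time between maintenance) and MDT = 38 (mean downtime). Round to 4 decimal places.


MTBM = 4298
MDT = 38
MTBM + MDT = 4336
Ao = 4298 / 4336
Ao = 0.9912

0.9912


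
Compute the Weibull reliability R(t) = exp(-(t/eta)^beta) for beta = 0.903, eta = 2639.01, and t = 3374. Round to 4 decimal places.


beta = 0.903, eta = 2639.01, t = 3374
t/eta = 3374 / 2639.01 = 1.2785
(t/eta)^beta = 1.2785^0.903 = 1.2484
R(t) = exp(-1.2484)
R(t) = 0.287

0.287


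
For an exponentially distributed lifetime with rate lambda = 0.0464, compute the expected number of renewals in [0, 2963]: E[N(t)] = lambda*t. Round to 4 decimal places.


lambda = 0.0464
t = 2963
E[N(t)] = lambda * t
E[N(t)] = 0.0464 * 2963
E[N(t)] = 137.4832

137.4832
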